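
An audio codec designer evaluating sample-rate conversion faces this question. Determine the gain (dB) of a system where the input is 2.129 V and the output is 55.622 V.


Voltage gain in dB:
G = 20 * log10(Vout / Vin)
  = 20 * log10(55.622 / 2.129)
  = 20 * log10(26.125881)
  = 20 * 1.417071
  = 28.34 dB

28.34 dB


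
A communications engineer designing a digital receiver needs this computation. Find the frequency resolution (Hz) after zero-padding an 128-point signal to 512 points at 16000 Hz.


Frequency resolution after zero-padding:
N_padded = 128 * 4 = 512
df = fs / N_padded
   = 16000 / 512
   = 31.25 Hz

31.25 Hz


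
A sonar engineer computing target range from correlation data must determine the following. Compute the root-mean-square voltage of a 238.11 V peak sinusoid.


RMS voltage for a sinusoidal waveform:
V_rms = V_peak / sqrt(2)
      = 238.11 / 1.414214
      = 168.369 V

168.369 V


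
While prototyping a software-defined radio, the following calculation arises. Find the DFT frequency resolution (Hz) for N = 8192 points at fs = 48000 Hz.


DFT frequency resolution:
df = fs / N
   = 48000 / 8192
   = 5.8594 Hz

5.8594 Hz


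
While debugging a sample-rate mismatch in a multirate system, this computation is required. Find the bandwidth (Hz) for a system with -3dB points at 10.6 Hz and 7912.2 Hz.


Bandwidth is the difference of -3dB frequencies:
BW = f_high - f_low
   = 7912.2 - 10.6
   = 7901.6 Hz

7901.6 Hz


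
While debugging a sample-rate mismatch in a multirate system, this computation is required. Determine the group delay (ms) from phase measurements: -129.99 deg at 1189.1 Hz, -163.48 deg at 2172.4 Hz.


Group delay from phase difference:
tau = -d(phi)/d(omega)
d(phi) = -33.49 deg = -0.584511 rad
d(omega) = 2*pi*(2172.4 - 1189.1) = 6178.2561 rad/s
tau = -(-0.584511) / 6178.2561
    = 0.0946 ms

0.0946 ms


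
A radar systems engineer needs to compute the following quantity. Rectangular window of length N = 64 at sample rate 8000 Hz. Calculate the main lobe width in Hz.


Main lobe width for a rectangular window:
Width = 2 * fs / N
      = 2 * 8000 / 64
      = 16000 / 64
      = 250.0 Hz

250.0 Hz


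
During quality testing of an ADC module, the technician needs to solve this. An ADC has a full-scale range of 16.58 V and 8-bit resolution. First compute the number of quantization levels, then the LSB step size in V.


Step 1 — number of quantization levels:
L = 2^N = 2^8 = 256

Step 2 — LSB step size:
delta = Vfs / L
      = 16.58 / 256
      = 0.06476562 V

Levels = 256; step size = 0.06476562 V


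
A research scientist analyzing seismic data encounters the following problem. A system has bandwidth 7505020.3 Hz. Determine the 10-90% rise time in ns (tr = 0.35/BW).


Rise time from bandwidth relationship:
tr = 0.35 / BW
   = 0.35 / 7505020.3
   = 4.663545014e-08 s
   = 46.6355 ns

46.6355 ns


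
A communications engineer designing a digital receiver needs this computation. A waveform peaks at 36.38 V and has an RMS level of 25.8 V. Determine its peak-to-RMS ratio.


Crest factor is the ratio of peak to RMS:
CF = V_peak / V_rms
   = 36.38 / 25.8
   = 1.4101

1.4101


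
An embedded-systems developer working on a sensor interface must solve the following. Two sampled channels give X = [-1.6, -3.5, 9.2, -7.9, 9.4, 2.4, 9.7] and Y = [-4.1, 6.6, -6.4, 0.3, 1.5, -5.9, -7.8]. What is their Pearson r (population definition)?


Pearson correlation coefficient (population):
r = cov(X,Y) / (std(X) * std(Y))
Mean X = 2.5286, Mean Y = -2.2571
Cov(X,Y) = -16.222653
Std(X) = 6.604266, Std(Y) = 4.835245
r = -0.508

-0.508


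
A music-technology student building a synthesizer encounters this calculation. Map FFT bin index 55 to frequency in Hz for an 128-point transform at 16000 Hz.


Frequency of DFT bin k:
f_k = k * fs / N
    = 55 * 16000 / 128
    = 880000 / 128
    = 6875.0 Hz

6875.0 Hz


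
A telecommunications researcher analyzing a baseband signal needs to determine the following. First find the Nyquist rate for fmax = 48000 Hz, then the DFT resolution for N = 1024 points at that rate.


Step 1 — Nyquist sampling rate:
fs = 2 * fmax = 2 * 48000 = 96000 Hz

Step 2 — DFT bin spacing:
df = fs / N = 96000 / 1024 = 93.75 Hz

93.75 Hz


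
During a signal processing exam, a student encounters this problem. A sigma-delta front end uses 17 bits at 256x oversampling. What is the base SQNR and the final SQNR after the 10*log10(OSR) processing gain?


Step 1 — baseline SQNR at Nyquist:
SQNR_base = 6.02*N + 1.76
          = 6.02*17 + 1.76
          = 104.1 dB

Step 2 — oversampling processing gain:
G = 10*log10(OSR) = 10*log10(256) = 24.08 dB

Step 3 — total:
SQNR_total = 104.1 + 24.08 = 128.18 dB

Base SQNR = 104.1 dB; oversampled SQNR = 128.18 dB


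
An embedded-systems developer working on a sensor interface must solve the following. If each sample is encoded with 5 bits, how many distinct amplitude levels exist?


Number of quantization levels = 2^N
= 2^5
= 32

32


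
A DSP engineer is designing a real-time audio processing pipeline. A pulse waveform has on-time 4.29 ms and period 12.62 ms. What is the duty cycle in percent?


Duty cycle as a percentage:
DC = (t_on / T) * 100
   = (4.29 / 12.62) * 100
   = 0.339937 * 100
   = 33.99 %

33.99 %


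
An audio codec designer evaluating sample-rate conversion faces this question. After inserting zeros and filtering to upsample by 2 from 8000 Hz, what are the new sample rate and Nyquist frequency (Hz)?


Step 1 — output sample rate after interpolation by L:
fs_out = L * fs_in = 2 * 8000 = 16000 Hz

Step 2 — Nyquist frequency of the output stream:
f_Nyq = fs_out / 2 = 16000 / 2 = 8000.0 Hz

fs_out = 16000 Hz; f_Nyquist = 8000.0 Hz


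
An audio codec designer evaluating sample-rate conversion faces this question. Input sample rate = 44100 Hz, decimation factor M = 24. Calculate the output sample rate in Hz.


Decimation reduces the sample rate:
fs_out = fs_in / M
       = 44100 / 24
       = 1837.5 Hz

1837.5 Hz


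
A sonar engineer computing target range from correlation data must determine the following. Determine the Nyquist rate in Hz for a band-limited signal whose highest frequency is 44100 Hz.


The Nyquist rate is twice the maximum frequency component.
fs_min = 2 * fmax
      = 2 * 44100
      = 88200 Hz

88200


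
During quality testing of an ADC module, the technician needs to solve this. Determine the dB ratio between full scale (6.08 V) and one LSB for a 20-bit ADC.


Dynamic range from full-scale to LSB:
V_min = V_max / 2^bits = 6.08 / 2^20
DR = 20 * log10(V_max / V_min)
   = 20 * log10(2^20)
   = 20 * 20 * log10(2)
   = 120.41 dB

120.41 dB


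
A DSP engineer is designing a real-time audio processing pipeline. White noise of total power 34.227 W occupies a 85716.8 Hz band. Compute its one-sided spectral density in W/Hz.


Power spectral density:
PSD = P / BW
    = 34.227 / 85716.8
    = 0.0003993 W/Hz

0.0003993 W/Hz


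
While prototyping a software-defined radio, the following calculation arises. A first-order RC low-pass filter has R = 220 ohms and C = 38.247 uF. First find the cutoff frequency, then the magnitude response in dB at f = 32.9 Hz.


Step 1 — cutoff frequency:
fc = 1 / (2*pi*R*C)
C = 38.247 uF = 3.8247e-05 F
fc = 1 / (2*pi*220*3.8247e-05)
   = 18.9147 Hz

Step 2 — magnitude at f = 32.9 Hz:
|H(f)| = 1 / sqrt(1 + (f/fc)^2)
f/fc = 32.9 / 18.9147 = 1.739388
|H| = 1 / sqrt(1 + 3.025471) = 0.4984156
|H|_dB = 20*log10(0.4984156) = -6.05 dB

fc = 18.9147 Hz; |H(32.9 Hz)| = -6.05 dB


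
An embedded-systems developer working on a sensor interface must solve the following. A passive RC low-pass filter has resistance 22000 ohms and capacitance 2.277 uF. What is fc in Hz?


Cutoff frequency of a first-order RC filter:
fc = 1 / (2 * pi * R * C)
C = 2.277 uF = 2.277e-06 F
fc = 1 / (2 * pi * 22000 * 2.277e-06)
   = 1 / 0.31474988477785
   = 3.177126 Hz

3.177126 Hz


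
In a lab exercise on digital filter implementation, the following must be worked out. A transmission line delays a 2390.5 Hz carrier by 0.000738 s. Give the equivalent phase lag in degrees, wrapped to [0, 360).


Phase shift from frequency and time delay:
phi = 360 * f * t_delay
    = 360 * 2390.5 * 0.000738
    = 635.11 degrees
    mod 360 = 275.11 degrees

275.11 degrees


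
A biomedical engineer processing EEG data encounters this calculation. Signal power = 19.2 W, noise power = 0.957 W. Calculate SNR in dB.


SNR in decibels:
SNR = 10 * log10(Ps / Pn)
    = 10 * log10(19.2 / 0.957)
    = 10 * log10(20.0627)
    = 10 * 1.3024
    = 13.02 dB

13.02 dB


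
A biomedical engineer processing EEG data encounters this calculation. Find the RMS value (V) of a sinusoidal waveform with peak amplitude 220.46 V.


RMS voltage for a sinusoidal waveform:
V_rms = V_peak / sqrt(2)
      = 220.46 / 1.414214
      = 155.889 V

155.889 V


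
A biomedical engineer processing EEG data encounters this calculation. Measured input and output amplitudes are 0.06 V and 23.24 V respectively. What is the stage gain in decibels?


Voltage gain in dB:
G = 20 * log10(Vout / Vin)
  = 20 * log10(23.24 / 0.06)
  = 20 * log10(387.333333)
  = 20 * 2.588085
  = 51.76 dB

51.76 dB


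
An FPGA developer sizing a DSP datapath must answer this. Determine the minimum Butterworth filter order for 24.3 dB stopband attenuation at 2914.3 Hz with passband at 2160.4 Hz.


Butterworth filter order formula:
n = log10(10^(A/10) - 1) / (2 * log10(f_stop/f_pass))
10^(24.3/10) - 1 = 268.1535
f_stop/f_pass = 2914.3 / 2160.4 = 1.349
n = 9.3399 -> ceil = 10

10


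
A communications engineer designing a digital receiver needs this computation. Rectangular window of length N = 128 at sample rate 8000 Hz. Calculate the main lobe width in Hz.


Main lobe width for a rectangular window:
Width = 2 * fs / N
      = 2 * 8000 / 128
      = 16000 / 128
      = 125.0 Hz

125.0 Hz


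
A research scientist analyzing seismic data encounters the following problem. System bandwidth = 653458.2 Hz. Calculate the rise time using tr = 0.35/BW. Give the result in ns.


Rise time from bandwidth relationship:
tr = 0.35 / BW
   = 0.35 / 653458.2
   = 5.356119183e-07 s
   = 535.6119 ns

535.6119 ns


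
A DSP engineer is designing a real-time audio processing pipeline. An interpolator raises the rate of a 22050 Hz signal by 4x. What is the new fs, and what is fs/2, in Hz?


Step 1 — output sample rate after interpolation by L:
fs_out = L * fs_in = 4 * 22050 = 88200 Hz

Step 2 — Nyquist frequency of the output stream:
f_Nyq = fs_out / 2 = 88200 / 2 = 44100.0 Hz

fs_out = 88200 Hz; f_Nyquist = 44100.0 Hz


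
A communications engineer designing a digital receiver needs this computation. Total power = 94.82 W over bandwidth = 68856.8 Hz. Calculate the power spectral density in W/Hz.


Power spectral density:
PSD = P / BW
    = 94.82 / 68856.8
    = 0.00137706 W/Hz

0.00137706 W/Hz


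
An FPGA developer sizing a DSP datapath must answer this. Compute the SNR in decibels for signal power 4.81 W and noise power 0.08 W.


SNR in decibels:
SNR = 10 * log10(Ps / Pn)
    = 10 * log10(4.81 / 0.08)
    = 10 * log10(60.125)
    = 10 * 1.7791
    = 17.79 dB

17.79 dB


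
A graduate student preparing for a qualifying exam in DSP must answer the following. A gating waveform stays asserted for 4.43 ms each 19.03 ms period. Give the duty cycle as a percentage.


Duty cycle as a percentage:
DC = (t_on / T) * 100
   = (4.43 / 19.03) * 100
   = 0.23279 * 100
   = 23.28 %

23.28 %


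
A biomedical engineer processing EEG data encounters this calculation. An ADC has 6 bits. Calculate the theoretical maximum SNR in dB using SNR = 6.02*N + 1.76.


Theoretical SNR for a full-scale sinusoid:
SNR = 6.02 * N + 1.76
    = 6.02 * 6 + 1.76
    = 36.12 + 1.76
    = 37.88 dB

37.88 dB


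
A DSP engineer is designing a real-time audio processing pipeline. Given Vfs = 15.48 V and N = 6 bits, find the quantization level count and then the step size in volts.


Step 1 — number of quantization levels:
L = 2^N = 2^6 = 64

Step 2 — LSB step size:
delta = Vfs / L
      = 15.48 / 64
      = 0.241875 V

Levels = 64; step size = 0.241875 V


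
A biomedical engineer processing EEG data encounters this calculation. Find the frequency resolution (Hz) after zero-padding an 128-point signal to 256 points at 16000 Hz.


Frequency resolution after zero-padding:
N_padded = 128 * 2 = 256
df = fs / N_padded
   = 16000 / 256
   = 62.5 Hz

62.5 Hz


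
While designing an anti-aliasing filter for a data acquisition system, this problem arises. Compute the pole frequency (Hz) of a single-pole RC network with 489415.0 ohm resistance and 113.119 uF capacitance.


Cutoff frequency of a first-order RC filter:
fc = 1 / (2 * pi * R * C)
C = 113.119 uF = 0.000113119 F
fc = 1 / (2 * pi * 489415.0 * 0.000113119)
   = 1 / 347.85055562512
   = 0.002875 Hz

0.002875 Hz


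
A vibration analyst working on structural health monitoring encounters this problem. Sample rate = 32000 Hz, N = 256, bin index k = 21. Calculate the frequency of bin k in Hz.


Frequency of DFT bin k:
f_k = k * fs / N
    = 21 * 32000 / 256
    = 672000 / 256
    = 2625.0 Hz

2625.0 Hz


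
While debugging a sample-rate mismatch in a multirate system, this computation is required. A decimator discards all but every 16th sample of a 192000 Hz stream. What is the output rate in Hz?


Decimation reduces the sample rate:
fs_out = fs_in / M
       = 192000 / 16
       = 12000.0 Hz

12000.0 Hz


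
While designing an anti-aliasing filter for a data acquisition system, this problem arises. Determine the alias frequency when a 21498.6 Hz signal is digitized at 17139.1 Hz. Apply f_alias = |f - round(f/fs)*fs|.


Compute the nearest integer multiple of fs to the signal:
n = round(21498.6 / 17139.1) = 1
f_alias = |21498.6 - 1 * 17139.1|
        = |21498.6 - 17139.1|
        = 4359.5 Hz

4359.5


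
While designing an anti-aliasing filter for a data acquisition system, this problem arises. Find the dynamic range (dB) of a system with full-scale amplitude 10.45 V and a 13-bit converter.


Dynamic range from full-scale to LSB:
V_min = V_max / 2^bits = 10.45 / 2^13
DR = 20 * log10(V_max / V_min)
   = 20 * log10(2^13)
   = 20 * 13 * log10(2)
   = 78.27 dB

78.27 dB


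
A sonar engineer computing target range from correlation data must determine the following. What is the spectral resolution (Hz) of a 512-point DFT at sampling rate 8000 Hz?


DFT frequency resolution:
df = fs / N
   = 8000 / 512
   = 15.625 Hz

15.625 Hz


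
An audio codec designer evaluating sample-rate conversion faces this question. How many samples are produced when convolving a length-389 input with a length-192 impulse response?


Linear convolution output length:
L = N + M - 1
  = 389 + 192 - 1
  = 580 samples

580


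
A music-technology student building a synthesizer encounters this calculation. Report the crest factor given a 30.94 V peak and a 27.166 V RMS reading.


Crest factor is the ratio of peak to RMS:
CF = V_peak / V_rms
   = 30.94 / 27.166
   = 1.1389

1.1389


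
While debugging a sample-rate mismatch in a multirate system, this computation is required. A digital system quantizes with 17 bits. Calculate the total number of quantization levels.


Number of quantization levels = 2^N
= 2^17
= 131072

131072


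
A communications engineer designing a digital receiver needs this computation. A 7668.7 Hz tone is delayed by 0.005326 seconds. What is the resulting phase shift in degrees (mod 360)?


Phase shift from frequency and time delay:
phi = 360 * f * t_delay
    = 360 * 7668.7 * 0.005326
    = 14703.66 degrees
    mod 360 = 303.66 degrees

303.66 degrees


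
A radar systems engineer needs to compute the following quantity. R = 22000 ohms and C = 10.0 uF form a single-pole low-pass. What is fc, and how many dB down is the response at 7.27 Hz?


Step 1 — cutoff frequency:
fc = 1 / (2*pi*R*C)
C = 10.0 uF = 1e-05 F
fc = 1 / (2*pi*22000*1e-05)
   = 0.723432 Hz

Step 2 — magnitude at f = 7.27 Hz:
|H(f)| = 1 / sqrt(1 + (f/fc)^2)
f/fc = 7.27 / 0.723432 = 10.04932
|H| = 1 / sqrt(1 + 100.988832) = 0.0990202
|H|_dB = 20*log10(0.0990202) = -20.09 dB

fc = 0.723432 Hz; |H(7.27 Hz)| = -20.09 dB


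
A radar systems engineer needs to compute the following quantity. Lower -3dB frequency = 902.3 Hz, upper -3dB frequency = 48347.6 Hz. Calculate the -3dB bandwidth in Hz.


Bandwidth is the difference of -3dB frequencies:
BW = f_high - f_low
   = 48347.6 - 902.3
   = 47445.3 Hz

47445.3 Hz


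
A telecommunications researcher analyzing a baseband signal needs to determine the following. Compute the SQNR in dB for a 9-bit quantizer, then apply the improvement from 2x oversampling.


Step 1 — baseline SQNR at Nyquist:
SQNR_base = 6.02*N + 1.76
          = 6.02*9 + 1.76
          = 55.94 dB

Step 2 — oversampling processing gain:
G = 10*log10(OSR) = 10*log10(2) = 3.01 dB

Step 3 — total:
SQNR_total = 55.94 + 3.01 = 58.95 dB

Base SQNR = 55.94 dB; oversampled SQNR = 58.95 dB


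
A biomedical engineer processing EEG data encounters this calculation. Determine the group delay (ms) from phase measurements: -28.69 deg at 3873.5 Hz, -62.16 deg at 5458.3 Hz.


Group delay from phase difference:
tau = -d(phi)/d(omega)
d(phi) = -33.47 deg = -0.584162 rad
d(omega) = 2*pi*(5458.3 - 3873.5) = 9957.5921 rad/s
tau = -(-0.584162) / 9957.5921
    = 0.0587 ms

0.0587 ms


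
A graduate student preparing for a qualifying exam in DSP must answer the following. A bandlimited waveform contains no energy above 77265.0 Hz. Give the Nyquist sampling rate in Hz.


The Nyquist rate is twice the maximum frequency component.
fs_min = 2 * fmax
      = 2 * 77265.0
      = 154530.0 Hz

154530.0


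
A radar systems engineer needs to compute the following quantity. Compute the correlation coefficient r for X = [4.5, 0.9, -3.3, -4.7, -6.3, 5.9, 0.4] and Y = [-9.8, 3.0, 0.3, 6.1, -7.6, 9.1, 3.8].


Pearson correlation coefficient (population):
r = cov(X,Y) / (std(X) * std(Y))
Mean X = -0.3714, Mean Y = 0.7
Cov(X,Y) = 4.835714
Std(X) = 4.271739, Std(Y) = 6.479859
r = 0.1747

0.1747


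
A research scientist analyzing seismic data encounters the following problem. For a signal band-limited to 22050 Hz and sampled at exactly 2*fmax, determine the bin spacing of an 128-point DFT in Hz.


Step 1 — Nyquist sampling rate:
fs = 2 * fmax = 2 * 22050 = 44100 Hz

Step 2 — DFT bin spacing:
df = fs / N = 44100 / 128 = 344.5312 Hz

344.5312 Hz


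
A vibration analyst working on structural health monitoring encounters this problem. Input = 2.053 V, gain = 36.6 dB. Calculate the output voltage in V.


Output voltage from dB gain:
V_out = V_in * 10^(gain_dB / 20)
      = 2.053 * 10^(36.6 / 20)
      = 2.053 * 67.608298
      = 138.7998 V

138.7998 V


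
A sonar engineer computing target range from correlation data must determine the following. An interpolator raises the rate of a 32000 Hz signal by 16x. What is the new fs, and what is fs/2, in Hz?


Step 1 — output sample rate after interpolation by L:
fs_out = L * fs_in = 16 * 32000 = 512000 Hz

Step 2 — Nyquist frequency of the output stream:
f_Nyq = fs_out / 2 = 512000 / 2 = 256000.0 Hz

fs_out = 512000 Hz; f_Nyquist = 256000.0 Hz


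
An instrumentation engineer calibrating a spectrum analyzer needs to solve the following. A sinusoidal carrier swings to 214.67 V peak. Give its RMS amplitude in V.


RMS voltage for a sinusoidal waveform:
V_rms = V_peak / sqrt(2)
      = 214.67 / 1.414214
      = 151.795 V

151.795 V


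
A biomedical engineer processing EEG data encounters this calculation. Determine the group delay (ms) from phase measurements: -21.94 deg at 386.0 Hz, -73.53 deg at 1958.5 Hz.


Group delay from phase difference:
tau = -d(phi)/d(omega)
d(phi) = -51.59 deg = -0.900415 rad
d(omega) = 2*pi*(1958.5 - 386.0) = 9880.3089 rad/s
tau = -(-0.900415) / 9880.3089
    = 0.0911 ms

0.0911 ms


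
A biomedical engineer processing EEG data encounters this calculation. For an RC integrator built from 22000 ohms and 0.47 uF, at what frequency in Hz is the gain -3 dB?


Cutoff frequency of a first-order RC filter:
fc = 1 / (2 * pi * R * C)
C = 0.47 uF = 4.7e-07 F
fc = 1 / (2 * pi * 22000 * 4.7e-07)
   = 1 / 0.064968136076237
   = 15.392161 Hz

15.392161 Hz


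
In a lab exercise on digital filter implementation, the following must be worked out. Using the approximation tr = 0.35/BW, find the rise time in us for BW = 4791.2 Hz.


Rise time from bandwidth relationship:
tr = 0.35 / BW
   = 0.35 / 4791.2
   = 7.305059275e-05 s
   = 73.0506 us

73.0506 us


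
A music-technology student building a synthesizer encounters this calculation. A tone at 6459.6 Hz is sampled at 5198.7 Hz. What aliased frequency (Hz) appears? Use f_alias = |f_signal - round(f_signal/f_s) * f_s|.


Compute the nearest integer multiple of fs to the signal:
n = round(6459.6 / 5198.7) = 1
f_alias = |6459.6 - 1 * 5198.7|
        = |6459.6 - 5198.7|
        = 1260.9 Hz

1260.9


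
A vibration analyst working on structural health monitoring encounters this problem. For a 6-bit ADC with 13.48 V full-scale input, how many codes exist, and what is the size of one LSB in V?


Step 1 — number of quantization levels:
L = 2^N = 2^6 = 64

Step 2 — LSB step size:
delta = Vfs / L
      = 13.48 / 64
      = 0.210625 V

Levels = 64; step size = 0.210625 V


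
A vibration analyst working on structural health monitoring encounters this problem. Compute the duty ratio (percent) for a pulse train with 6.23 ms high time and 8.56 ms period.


Duty cycle as a percentage:
DC = (t_on / T) * 100
   = (6.23 / 8.56) * 100
   = 0.727804 * 100
   = 72.78 %

72.78 %


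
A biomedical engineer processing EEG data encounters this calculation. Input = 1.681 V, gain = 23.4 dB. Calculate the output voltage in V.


Output voltage from dB gain:
V_out = V_in * 10^(gain_dB / 20)
      = 1.681 * 10^(23.4 / 20)
      = 1.681 * 14.791084
      = 24.8638 V

24.8638 V


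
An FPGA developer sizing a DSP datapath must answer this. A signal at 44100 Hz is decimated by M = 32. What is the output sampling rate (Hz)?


Decimation reduces the sample rate:
fs_out = fs_in / M
       = 44100 / 32
       = 1378.125 Hz

1378.125 Hz


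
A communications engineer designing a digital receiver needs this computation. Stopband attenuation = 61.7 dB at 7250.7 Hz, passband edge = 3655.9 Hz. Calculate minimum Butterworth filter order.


Butterworth filter order formula:
n = log10(10^(A/10) - 1) / (2 * log10(f_stop/f_pass))
10^(61.7/10) - 1 = 1479107.3882
f_stop/f_pass = 7250.7 / 3655.9 = 1.9833
n = 10.3737 -> ceil = 11

11


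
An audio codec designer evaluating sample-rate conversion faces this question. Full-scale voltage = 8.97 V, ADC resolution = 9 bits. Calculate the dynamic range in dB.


Dynamic range from full-scale to LSB:
V_min = V_max / 2^bits = 8.97 / 2^9
DR = 20 * log10(V_max / V_min)
   = 20 * log10(2^9)
   = 20 * 9 * log10(2)
   = 54.19 dB

54.19 dB


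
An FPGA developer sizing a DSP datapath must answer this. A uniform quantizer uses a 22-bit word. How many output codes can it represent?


Number of quantization levels = 2^N
= 2^22
= 4194304

4194304


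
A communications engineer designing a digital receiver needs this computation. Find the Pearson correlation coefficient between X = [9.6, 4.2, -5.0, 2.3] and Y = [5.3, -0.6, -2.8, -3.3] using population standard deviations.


Pearson correlation coefficient (population):
r = cov(X,Y) / (std(X) * std(Y))
Mean X = 2.775, Mean Y = -0.35
Cov(X,Y) = 14.66375
Std(X) = 5.227033, Std(Y) = 3.416504
r = 0.8211

0.8211


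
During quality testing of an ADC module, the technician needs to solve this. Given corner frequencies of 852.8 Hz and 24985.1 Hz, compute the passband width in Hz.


Bandwidth is the difference of -3dB frequencies:
BW = f_high - f_low
   = 24985.1 - 852.8
   = 24132.3 Hz

24132.3 Hz


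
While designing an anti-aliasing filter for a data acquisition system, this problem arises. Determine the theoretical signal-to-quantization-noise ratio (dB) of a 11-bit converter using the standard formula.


Theoretical SNR for a full-scale sinusoid:
SNR = 6.02 * N + 1.76
    = 6.02 * 11 + 1.76
    = 66.22 + 1.76
    = 67.98 dB

67.98 dB


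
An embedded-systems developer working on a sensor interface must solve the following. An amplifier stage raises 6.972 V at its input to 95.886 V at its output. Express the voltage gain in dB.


Voltage gain in dB:
G = 20 * log10(Vout / Vin)
  = 20 * log10(95.886 / 6.972)
  = 20 * log10(13.753012)
  = 20 * 1.138398
  = 22.77 dB

22.77 dB


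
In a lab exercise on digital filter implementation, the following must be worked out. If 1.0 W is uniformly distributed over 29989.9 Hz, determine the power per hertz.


Power spectral density:
PSD = P / BW
    = 1.0 / 29989.9
    = 3.334e-05 W/Hz

3.334e-05 W/Hz


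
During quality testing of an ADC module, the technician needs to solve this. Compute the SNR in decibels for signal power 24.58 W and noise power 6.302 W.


SNR in decibels:
SNR = 10 * log10(Ps / Pn)
    = 10 * log10(24.58 / 6.302)
    = 10 * log10(3.9003)
    = 10 * 0.5911
    = 5.91 dB

5.91 dB


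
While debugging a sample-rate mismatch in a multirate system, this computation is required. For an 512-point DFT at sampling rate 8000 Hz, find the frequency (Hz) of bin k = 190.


Frequency of DFT bin k:
f_k = k * fs / N
    = 190 * 8000 / 512
    = 1520000 / 512
    = 2968.75 Hz

2968.75 Hz


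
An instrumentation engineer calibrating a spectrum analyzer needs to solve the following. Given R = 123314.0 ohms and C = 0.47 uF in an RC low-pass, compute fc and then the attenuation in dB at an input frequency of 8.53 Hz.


Step 1 — cutoff frequency:
fc = 1 / (2*pi*R*C)
C = 0.47 uF = 4.7e-07 F
fc = 1 / (2*pi*123314.0*4.7e-07)
   = 2.74606 Hz

Step 2 — magnitude at f = 8.53 Hz:
|H(f)| = 1 / sqrt(1 + (f/fc)^2)
f/fc = 8.53 / 2.74606 = 3.106269
|H| = 1 / sqrt(1 + 9.648907) = 0.3064414
|H|_dB = 20*log10(0.3064414) = -10.27 dB

fc = 2.74606 Hz; |H(8.53 Hz)| = -10.27 dB


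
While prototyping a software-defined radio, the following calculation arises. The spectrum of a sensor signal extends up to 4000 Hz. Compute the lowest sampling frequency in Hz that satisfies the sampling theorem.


The Nyquist rate is twice the maximum frequency component.
fs_min = 2 * fmax
      = 2 * 4000
      = 8000 Hz

8000


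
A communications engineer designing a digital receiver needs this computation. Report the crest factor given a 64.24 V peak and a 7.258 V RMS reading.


Crest factor is the ratio of peak to RMS:
CF = V_peak / V_rms
   = 64.24 / 7.258
   = 8.8509

8.8509


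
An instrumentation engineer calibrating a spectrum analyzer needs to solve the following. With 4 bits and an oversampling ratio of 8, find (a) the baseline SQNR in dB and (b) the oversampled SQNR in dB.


Step 1 — baseline SQNR at Nyquist:
SQNR_base = 6.02*N + 1.76
          = 6.02*4 + 1.76
          = 25.84 dB

Step 2 — oversampling processing gain:
G = 10*log10(OSR) = 10*log10(8) = 9.03 dB

Step 3 — total:
SQNR_total = 25.84 + 9.03 = 34.87 dB

Base SQNR = 25.84 dB; oversampled SQNR = 34.87 dB


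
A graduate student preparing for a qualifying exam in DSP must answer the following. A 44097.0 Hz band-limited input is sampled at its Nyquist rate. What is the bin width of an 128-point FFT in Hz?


Step 1 — Nyquist sampling rate:
fs = 2 * fmax = 2 * 44097.0 = 88194.0 Hz

Step 2 — DFT bin spacing:
df = fs / N = 88194.0 / 128 = 689.0156 Hz

689.0156 Hz


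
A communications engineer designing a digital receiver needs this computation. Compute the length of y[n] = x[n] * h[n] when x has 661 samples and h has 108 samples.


Linear convolution output length:
L = N + M - 1
  = 661 + 108 - 1
  = 768 samples

768


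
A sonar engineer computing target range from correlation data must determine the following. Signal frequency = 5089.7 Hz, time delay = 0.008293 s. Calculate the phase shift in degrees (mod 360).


Phase shift from frequency and time delay:
phi = 360 * f * t_delay
    = 360 * 5089.7 * 0.008293
    = 15195.2 degrees
    mod 360 = 75.2 degrees

75.2 degrees


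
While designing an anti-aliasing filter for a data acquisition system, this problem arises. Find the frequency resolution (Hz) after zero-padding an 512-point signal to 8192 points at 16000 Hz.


Frequency resolution after zero-padding:
N_padded = 512 * 16 = 8192
df = fs / N_padded
   = 16000 / 8192
   = 1.9531 Hz

1.9531 Hz


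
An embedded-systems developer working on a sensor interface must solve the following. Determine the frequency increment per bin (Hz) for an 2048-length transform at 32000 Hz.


DFT frequency resolution:
df = fs / N
   = 32000 / 2048
   = 15.625 Hz

15.625 Hz


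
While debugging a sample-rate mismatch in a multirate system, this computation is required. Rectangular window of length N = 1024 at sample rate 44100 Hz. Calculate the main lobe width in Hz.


Main lobe width for a rectangular window:
Width = 2 * fs / N
      = 2 * 44100 / 1024
      = 88200 / 1024
      = 86.133 Hz

86.133 Hz


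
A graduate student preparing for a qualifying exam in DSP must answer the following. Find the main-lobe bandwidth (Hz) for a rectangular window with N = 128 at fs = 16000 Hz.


Main lobe width for a rectangular window:
Width = 2 * fs / N
      = 2 * 16000 / 128
      = 32000 / 128
      = 250.0 Hz

250.0 Hz


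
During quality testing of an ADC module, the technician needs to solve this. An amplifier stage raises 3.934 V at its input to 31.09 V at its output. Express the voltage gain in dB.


Voltage gain in dB:
G = 20 * log10(Vout / Vin)
  = 20 * log10(31.09 / 3.934)
  = 20 * log10(7.902898)
  = 20 * 0.897786
  = 17.96 dB

17.96 dB


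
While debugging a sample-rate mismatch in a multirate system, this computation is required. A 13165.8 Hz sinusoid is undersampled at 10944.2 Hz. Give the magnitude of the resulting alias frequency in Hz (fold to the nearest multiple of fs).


Compute the nearest integer multiple of fs to the signal:
n = round(13165.8 / 10944.2) = 1
f_alias = |13165.8 - 1 * 10944.2|
        = |13165.8 - 10944.2|
        = 2221.6 Hz

2221.6


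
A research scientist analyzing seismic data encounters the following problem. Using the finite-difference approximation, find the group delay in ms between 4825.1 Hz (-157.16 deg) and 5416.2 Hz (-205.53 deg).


Group delay from phase difference:
tau = -d(phi)/d(omega)
d(phi) = -48.37 deg = -0.844216 rad
d(omega) = 2*pi*(5416.2 - 4825.1) = 3713.9908 rad/s
tau = -(-0.844216) / 3713.9908
    = 0.2273 ms

0.2273 ms


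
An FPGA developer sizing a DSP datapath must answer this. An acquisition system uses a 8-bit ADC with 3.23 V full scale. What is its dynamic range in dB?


Dynamic range from full-scale to LSB:
V_min = V_max / 2^bits = 3.23 / 2^8
DR = 20 * log10(V_max / V_min)
   = 20 * log10(2^8)
   = 20 * 8 * log10(2)
   = 48.16 dB

48.16 dB


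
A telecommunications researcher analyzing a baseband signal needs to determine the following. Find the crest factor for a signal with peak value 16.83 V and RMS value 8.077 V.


Crest factor is the ratio of peak to RMS:
CF = V_peak / V_rms
   = 16.83 / 8.077
   = 2.0837

2.0837


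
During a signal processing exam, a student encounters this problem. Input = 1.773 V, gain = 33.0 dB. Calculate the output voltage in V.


Output voltage from dB gain:
V_out = V_in * 10^(gain_dB / 20)
      = 1.773 * 10^(33.0 / 20)
      = 1.773 * 44.668359
      = 79.197 V

79.197 V


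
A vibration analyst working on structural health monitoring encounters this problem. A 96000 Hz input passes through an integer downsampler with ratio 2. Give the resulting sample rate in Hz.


Decimation reduces the sample rate:
fs_out = fs_in / M
       = 96000 / 2
       = 48000.0 Hz

48000.0 Hz


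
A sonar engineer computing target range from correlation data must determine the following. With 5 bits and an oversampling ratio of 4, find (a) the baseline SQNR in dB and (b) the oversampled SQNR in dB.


Step 1 — baseline SQNR at Nyquist:
SQNR_base = 6.02*N + 1.76
          = 6.02*5 + 1.76
          = 31.86 dB

Step 2 — oversampling processing gain:
G = 10*log10(OSR) = 10*log10(4) = 6.02 dB

Step 3 — total:
SQNR_total = 31.86 + 6.02 = 37.88 dB

Base SQNR = 31.86 dB; oversampled SQNR = 37.88 dB


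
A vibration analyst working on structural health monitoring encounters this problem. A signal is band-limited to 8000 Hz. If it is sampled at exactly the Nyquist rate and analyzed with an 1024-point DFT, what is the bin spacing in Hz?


Step 1 — Nyquist sampling rate:
fs = 2 * fmax = 2 * 8000 = 16000 Hz

Step 2 — DFT bin spacing:
df = fs / N = 16000 / 1024 = 15.625 Hz

15.625 Hz


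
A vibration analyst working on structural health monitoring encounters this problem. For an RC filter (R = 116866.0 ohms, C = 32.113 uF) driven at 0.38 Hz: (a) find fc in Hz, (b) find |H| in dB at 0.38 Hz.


Step 1 — cutoff frequency:
fc = 1 / (2*pi*R*C)
C = 32.113 uF = 3.2113e-05 F
fc = 1 / (2*pi*116866.0*3.2113e-05)
   = 0.0424083 Hz

Step 2 — magnitude at f = 0.38 Hz:
|H(f)| = 1 / sqrt(1 + (f/fc)^2)
f/fc = 0.38 / 0.0424083 = 8.96051
|H| = 1 / sqrt(1 + 80.290739) = 0.1109122
|H|_dB = 20*log10(0.1109122) = -19.1 dB

fc = 0.0424083 Hz; |H(0.38 Hz)| = -19.1 dB


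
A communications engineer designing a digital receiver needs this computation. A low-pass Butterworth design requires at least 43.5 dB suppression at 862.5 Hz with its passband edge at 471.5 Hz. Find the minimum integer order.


Butterworth filter order formula:
n = log10(10^(A/10) - 1) / (2 * log10(f_stop/f_pass))
10^(43.5/10) - 1 = 22386.2114
f_stop/f_pass = 862.5 / 471.5 = 1.8293
n = 8.2927 -> ceil = 9

9


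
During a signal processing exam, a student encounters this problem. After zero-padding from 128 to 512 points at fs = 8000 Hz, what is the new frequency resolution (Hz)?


Frequency resolution after zero-padding:
N_padded = 128 * 4 = 512
df = fs / N_padded
   = 8000 / 512
   = 15.625 Hz

15.625 Hz


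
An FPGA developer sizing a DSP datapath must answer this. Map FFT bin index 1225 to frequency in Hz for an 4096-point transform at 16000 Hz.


Frequency of DFT bin k:
f_k = k * fs / N
    = 1225 * 16000 / 4096
    = 19600000 / 4096
    = 4785.156 Hz

4785.156 Hz


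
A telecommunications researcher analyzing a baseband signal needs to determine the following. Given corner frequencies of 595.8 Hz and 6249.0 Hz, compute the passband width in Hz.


Bandwidth is the difference of -3dB frequencies:
BW = f_high - f_low
   = 6249.0 - 595.8
   = 5653.2 Hz

5653.2 Hz


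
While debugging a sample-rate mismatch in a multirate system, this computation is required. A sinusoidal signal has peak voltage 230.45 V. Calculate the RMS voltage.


RMS voltage for a sinusoidal waveform:
V_rms = V_peak / sqrt(2)
      = 230.45 / 1.414214
      = 162.953 V

162.953 V


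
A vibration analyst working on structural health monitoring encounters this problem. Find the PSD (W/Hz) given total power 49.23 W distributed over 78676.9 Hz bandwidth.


Power spectral density:
PSD = P / BW
    = 49.23 / 78676.9
    = 0.00062572 W/Hz

0.00062572 W/Hz


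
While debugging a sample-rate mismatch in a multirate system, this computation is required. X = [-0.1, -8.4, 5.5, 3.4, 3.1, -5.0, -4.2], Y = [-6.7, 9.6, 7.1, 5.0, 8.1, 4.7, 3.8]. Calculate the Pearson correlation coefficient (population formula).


Pearson correlation coefficient (population):
r = cov(X,Y) / (std(X) * std(Y))
Mean X = -0.8143, Mean Y = 4.5143
Cov(X,Y) = -1.791224
Std(X) = 4.780744, Std(Y) = 4.956216
r = -0.0756

-0.0756


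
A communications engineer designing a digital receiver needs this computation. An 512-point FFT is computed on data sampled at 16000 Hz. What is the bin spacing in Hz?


DFT frequency resolution:
df = fs / N
   = 16000 / 512
   = 31.25 Hz

31.25 Hz


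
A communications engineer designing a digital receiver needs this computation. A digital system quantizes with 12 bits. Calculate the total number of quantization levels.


Number of quantization levels = 2^N
= 2^12
= 4096

4096


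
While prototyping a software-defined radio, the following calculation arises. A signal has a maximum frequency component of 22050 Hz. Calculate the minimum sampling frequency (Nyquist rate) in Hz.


The Nyquist rate is twice the maximum frequency component.
fs_min = 2 * fmax
      = 2 * 22050
      = 44100 Hz

44100


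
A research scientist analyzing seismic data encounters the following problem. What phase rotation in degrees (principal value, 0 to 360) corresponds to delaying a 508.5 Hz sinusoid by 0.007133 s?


Phase shift from frequency and time delay:
phi = 360 * f * t_delay
    = 360 * 508.5 * 0.007133
    = 1305.77 degrees
    mod 360 = 225.77 degrees

225.77 degrees


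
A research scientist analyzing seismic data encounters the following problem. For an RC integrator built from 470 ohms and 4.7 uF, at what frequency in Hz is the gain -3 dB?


Cutoff frequency of a first-order RC filter:
fc = 1 / (2 * pi * R * C)
C = 4.7 uF = 4.7e-06 F
fc = 1 / (2 * pi * 470 * 4.7e-06)
   = 1 / 0.01387955634356
   = 72.048412 Hz

72.048412 Hz


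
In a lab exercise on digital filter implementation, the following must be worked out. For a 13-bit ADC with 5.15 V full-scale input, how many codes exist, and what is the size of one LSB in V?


Step 1 — number of quantization levels:
L = 2^N = 2^13 = 8192

Step 2 — LSB step size:
delta = Vfs / L
      = 5.15 / 8192
      = 0.00062866 V

Levels = 8192; step size = 0.00062866 V


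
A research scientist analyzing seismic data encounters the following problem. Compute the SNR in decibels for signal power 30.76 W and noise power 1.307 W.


SNR in decibels:
SNR = 10 * log10(Ps / Pn)
    = 10 * log10(30.76 / 1.307)
    = 10 * log10(23.5348)
    = 10 * 1.3717
    = 13.72 dB

13.72 dB


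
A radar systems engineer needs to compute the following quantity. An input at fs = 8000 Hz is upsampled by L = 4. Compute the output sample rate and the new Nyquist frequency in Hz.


Step 1 — output sample rate after interpolation by L:
fs_out = L * fs_in = 4 * 8000 = 32000 Hz

Step 2 — Nyquist frequency of the output stream:
f_Nyq = fs_out / 2 = 32000 / 2 = 16000.0 Hz

fs_out = 32000 Hz; f_Nyquist = 16000.0 Hz


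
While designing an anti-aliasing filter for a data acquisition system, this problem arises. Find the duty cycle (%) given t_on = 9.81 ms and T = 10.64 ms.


Duty cycle as a percentage:
DC = (t_on / T) * 100
   = (9.81 / 10.64) * 100
   = 0.921992 * 100
   = 92.2 %

92.2 %


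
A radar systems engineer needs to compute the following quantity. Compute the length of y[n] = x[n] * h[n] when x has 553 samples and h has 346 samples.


Linear convolution output length:
L = N + M - 1
  = 553 + 346 - 1
  = 898 samples

898


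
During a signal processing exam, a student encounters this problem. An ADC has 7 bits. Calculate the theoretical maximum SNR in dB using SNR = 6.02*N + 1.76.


Theoretical SNR for a full-scale sinusoid:
SNR = 6.02 * N + 1.76
    = 6.02 * 7 + 1.76
    = 42.14 + 1.76
    = 43.9 dB

43.9 dB


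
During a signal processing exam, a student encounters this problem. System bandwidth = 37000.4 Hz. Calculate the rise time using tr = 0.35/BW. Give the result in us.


Rise time from bandwidth relationship:
tr = 0.35 / BW
   = 0.35 / 37000.4
   = 9.459357196e-06 s
   = 9.4594 us

9.4594 us


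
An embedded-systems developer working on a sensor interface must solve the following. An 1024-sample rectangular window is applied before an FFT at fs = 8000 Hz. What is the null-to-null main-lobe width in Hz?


Main lobe width for a rectangular window:
Width = 2 * fs / N
      = 2 * 8000 / 1024
      = 16000 / 1024
      = 15.625 Hz

15.625 Hz
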